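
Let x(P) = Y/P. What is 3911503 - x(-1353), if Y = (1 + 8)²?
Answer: 1764087880/451 ≈ 3.9115e+6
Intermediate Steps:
Y = 81 (Y = 9² = 81)
x(P) = 81/P
3911503 - x(-1353) = 3911503 - 81/(-1353) = 3911503 - 81*(-1)/1353 = 3911503 - 1*(-27/451) = 3911503 + 27/451 = 1764087880/451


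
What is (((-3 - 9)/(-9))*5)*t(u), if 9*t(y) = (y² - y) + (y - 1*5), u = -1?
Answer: -80/27 ≈ -2.9630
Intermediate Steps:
t(y) = -5/9 + y²/9 (t(y) = ((y² - y) + (y - 1*5))/9 = ((y² - y) + (y - 5))/9 = ((y² - y) + (-5 + y))/9 = (-5 + y²)/9 = -5/9 + y²/9)
(((-3 - 9)/(-9))*5)*t(u) = (((-3 - 9)/(-9))*5)*(-5/9 + (⅑)*(-1)²) = (-12*(-⅑)*5)*(-5/9 + (⅑)*1) = ((4/3)*5)*(-5/9 + ⅑) = (20/3)*(-4/9) = -80/27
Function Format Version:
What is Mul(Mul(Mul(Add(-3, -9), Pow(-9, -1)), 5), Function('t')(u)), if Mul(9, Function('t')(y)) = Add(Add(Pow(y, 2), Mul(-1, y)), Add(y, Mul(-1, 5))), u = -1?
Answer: Rational(-80, 27) ≈ -2.9630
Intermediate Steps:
Function('t')(y) = Add(Rational(-5, 9), Mul(Rational(1, 9), Pow(y, 2))) (Function('t')(y) = Mul(Rational(1, 9), Add(Add(Pow(y, 2), Mul(-1, y)), Add(y, Mul(-1, 5)))) = Mul(Rational(1, 9), Add(Add(Pow(y, 2), Mul(-1, y)), Add(y, -5))) = Mul(Rational(1, 9), Add(Add(Pow(y, 2), Mul(-1, y)), Add(-5, y))) = Mul(Rational(1, 9), Add(-5, Pow(y, 2))) = Add(Rational(-5, 9), Mul(Rational(1, 9), Pow(y, 2))))
Mul(Mul(Mul(Add(-3, -9), Pow(-9, -1)), 5), Function('t')(u)) = Mul(Mul(Mul(Add(-3, -9), Pow(-9, -1)), 5), Add(Rational(-5, 9), Mul(Rational(1, 9), Pow(-1, 2)))) = Mul(Mul(Mul(-12, Rational(-1, 9)), 5), Add(Rational(-5, 9), Mul(Rational(1, 9), 1))) = Mul(Mul(Rational(4, 3), 5), Add(Rational(-5, 9), Rational(1, 9))) = Mul(Rational(20, 3), Rational(-4, 9)) = Rational(-80, 27)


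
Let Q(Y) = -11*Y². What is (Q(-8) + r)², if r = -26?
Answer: 532900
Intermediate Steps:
(Q(-8) + r)² = (-11*(-8)² - 26)² = (-11*64 - 26)² = (-704 - 26)² = (-730)² = 532900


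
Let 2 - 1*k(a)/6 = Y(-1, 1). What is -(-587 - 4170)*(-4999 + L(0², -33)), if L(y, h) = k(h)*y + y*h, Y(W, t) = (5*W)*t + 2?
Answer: -23780243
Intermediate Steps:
Y(W, t) = 2 + 5*W*t (Y(W, t) = 5*W*t + 2 = 2 + 5*W*t)
k(a) = 30 (k(a) = 12 - 6*(2 + 5*(-1)*1) = 12 - 6*(2 - 5) = 12 - 6*(-3) = 12 + 18 = 30)
L(y, h) = 30*y + h*y (L(y, h) = 30*y + y*h = 30*y + h*y)
-(-587 - 4170)*(-4999 + L(0², -33)) = -(-587 - 4170)*(-4999 + 0²*(30 - 33)) = -(-4757)*(-4999 + 0*(-3)) = -(-4757)*(-4999 + 0) = -(-4757)*(-4999) = -1*23780243 = -23780243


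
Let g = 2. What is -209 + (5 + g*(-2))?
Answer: -208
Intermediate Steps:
-209 + (5 + g*(-2)) = -209 + (5 + 2*(-2)) = -209 + (5 - 4) = -209 + 1 = -208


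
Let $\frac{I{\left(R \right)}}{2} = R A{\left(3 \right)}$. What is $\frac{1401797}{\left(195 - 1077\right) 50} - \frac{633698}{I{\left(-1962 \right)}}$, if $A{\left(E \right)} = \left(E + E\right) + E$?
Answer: $- \frac{598882807}{43262100} \approx -13.843$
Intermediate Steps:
$A{\left(E \right)} = 3 E$ ($A{\left(E \right)} = 2 E + E = 3 E$)
$I{\left(R \right)} = 18 R$ ($I{\left(R \right)} = 2 R 3 \cdot 3 = 2 R 9 = 2 \cdot 9 R = 18 R$)
$\frac{1401797}{\left(195 - 1077\right) 50} - \frac{633698}{I{\left(-1962 \right)}} = \frac{1401797}{\left(195 - 1077\right) 50} - \frac{633698}{18 \left(-1962\right)} = \frac{1401797}{\left(-882\right) 50} - \frac{633698}{-35316} = \frac{1401797}{-44100} - - \frac{316849}{17658} = 1401797 \left(- \frac{1}{44100}\right) + \frac{316849}{17658} = - \frac{1401797}{44100} + \frac{316849}{17658} = - \frac{598882807}{43262100}$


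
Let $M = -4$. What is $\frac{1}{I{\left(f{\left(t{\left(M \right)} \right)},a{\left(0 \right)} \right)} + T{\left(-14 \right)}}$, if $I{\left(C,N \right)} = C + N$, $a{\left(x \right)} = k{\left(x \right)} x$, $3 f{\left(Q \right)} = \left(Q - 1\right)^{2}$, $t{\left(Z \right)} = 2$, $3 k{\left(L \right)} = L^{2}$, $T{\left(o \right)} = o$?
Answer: $- \frac{3}{41} \approx -0.073171$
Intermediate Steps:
$k{\left(L \right)} = \frac{L^{2}}{3}$
$f{\left(Q \right)} = \frac{\left(-1 + Q\right)^{2}}{3}$ ($f{\left(Q \right)} = \frac{\left(Q - 1\right)^{2}}{3} = \frac{\left(-1 + Q\right)^{2}}{3}$)
$a{\left(x \right)} = \frac{x^{3}}{3}$ ($a{\left(x \right)} = \frac{x^{2}}{3} x = \frac{x^{3}}{3}$)
$\frac{1}{I{\left(f{\left(t{\left(M \right)} \right)},a{\left(0 \right)} \right)} + T{\left(-14 \right)}} = \frac{1}{\left(\frac{\left(-1 + 2\right)^{2}}{3} + \frac{0^{3}}{3}\right) - 14} = \frac{1}{\left(\frac{1^{2}}{3} + \frac{1}{3} \cdot 0\right) - 14} = \frac{1}{\left(\frac{1}{3} \cdot 1 + 0\right) - 14} = \frac{1}{\left(\frac{1}{3} + 0\right) - 14} = \frac{1}{\frac{1}{3} - 14} = \frac{1}{- \frac{41}{3}} = - \frac{3}{41}$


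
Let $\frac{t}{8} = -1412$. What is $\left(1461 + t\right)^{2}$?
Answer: $96727225$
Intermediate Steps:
$t = -11296$ ($t = 8 \left(-1412\right) = -11296$)
$\left(1461 + t\right)^{2} = \left(1461 - 11296\right)^{2} = \left(-9835\right)^{2} = 96727225$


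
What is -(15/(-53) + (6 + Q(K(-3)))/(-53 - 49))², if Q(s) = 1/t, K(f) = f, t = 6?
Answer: -124121881/1052094096 ≈ -0.11798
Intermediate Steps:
Q(s) = ⅙ (Q(s) = 1/6 = ⅙)
-(15/(-53) + (6 + Q(K(-3)))/(-53 - 49))² = -(15/(-53) + (6 + ⅙)/(-53 - 49))² = -(15*(-1/53) + (37/6)/(-102))² = -(-15/53 + (37/6)*(-1/102))² = -(-15/53 - 37/612)² = -(-11141/32436)² = -1*124121881/1052094096 = -124121881/1052094096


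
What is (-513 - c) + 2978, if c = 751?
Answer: 1714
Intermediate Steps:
(-513 - c) + 2978 = (-513 - 1*751) + 2978 = (-513 - 751) + 2978 = -1264 + 2978 = 1714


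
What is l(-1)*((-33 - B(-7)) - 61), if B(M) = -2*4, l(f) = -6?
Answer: 516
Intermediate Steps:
B(M) = -8
l(-1)*((-33 - B(-7)) - 61) = -6*((-33 - 1*(-8)) - 61) = -6*((-33 + 8) - 61) = -6*(-25 - 61) = -6*(-86) = 516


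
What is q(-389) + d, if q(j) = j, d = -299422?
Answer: -299811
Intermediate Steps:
q(-389) + d = -389 - 299422 = -299811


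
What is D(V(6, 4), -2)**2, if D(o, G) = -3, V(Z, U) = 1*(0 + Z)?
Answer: 9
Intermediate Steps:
V(Z, U) = Z (V(Z, U) = 1*Z = Z)
D(V(6, 4), -2)**2 = (-3)**2 = 9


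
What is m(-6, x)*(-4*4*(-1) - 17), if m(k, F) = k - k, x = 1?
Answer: 0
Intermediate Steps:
m(k, F) = 0
m(-6, x)*(-4*4*(-1) - 17) = 0*(-4*4*(-1) - 17) = 0*(-16*(-1) - 17) = 0*(16 - 17) = 0*(-1) = 0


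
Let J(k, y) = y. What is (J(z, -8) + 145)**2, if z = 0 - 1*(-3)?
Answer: 18769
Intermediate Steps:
z = 3 (z = 0 + 3 = 3)
(J(z, -8) + 145)**2 = (-8 + 145)**2 = 137**2 = 18769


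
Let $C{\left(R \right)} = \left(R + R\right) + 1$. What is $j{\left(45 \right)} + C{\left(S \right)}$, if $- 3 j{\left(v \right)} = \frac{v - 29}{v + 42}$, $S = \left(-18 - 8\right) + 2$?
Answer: $- \frac{12283}{261} \approx -47.061$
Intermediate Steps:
$S = -24$ ($S = -26 + 2 = -24$)
$j{\left(v \right)} = - \frac{-29 + v}{3 \left(42 + v\right)}$ ($j{\left(v \right)} = - \frac{\left(v - 29\right) \frac{1}{v + 42}}{3} = - \frac{\left(-29 + v\right) \frac{1}{42 + v}}{3} = - \frac{\frac{1}{42 + v} \left(-29 + v\right)}{3} = - \frac{-29 + v}{3 \left(42 + v\right)}$)
$C{\left(R \right)} = 1 + 2 R$ ($C{\left(R \right)} = 2 R + 1 = 1 + 2 R$)
$j{\left(45 \right)} + C{\left(S \right)} = \frac{29 - 45}{3 \left(42 + 45\right)} + \left(1 + 2 \left(-24\right)\right) = \frac{29 - 45}{3 \cdot 87} + \left(1 - 48\right) = \frac{1}{3} \cdot \frac{1}{87} \left(-16\right) - 47 = - \frac{16}{261} - 47 = - \frac{12283}{261}$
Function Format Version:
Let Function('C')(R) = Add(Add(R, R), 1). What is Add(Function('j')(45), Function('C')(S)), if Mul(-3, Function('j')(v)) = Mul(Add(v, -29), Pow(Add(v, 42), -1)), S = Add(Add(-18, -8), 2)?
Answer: Rational(-12283, 261) ≈ -47.061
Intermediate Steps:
S = -24 (S = Add(-26, 2) = -24)
Function('j')(v) = Mul(Rational(-1, 3), Pow(Add(42, v), -1), Add(-29, v)) (Function('j')(v) = Mul(Rational(-1, 3), Mul(Add(v, -29), Pow(Add(v, 42), -1))) = Mul(Rational(-1, 3), Mul(Add(-29, v), Pow(Add(42, v), -1))) = Mul(Rational(-1, 3), Mul(Pow(Add(42, v), -1), Add(-29, v))) = Mul(Rational(-1, 3), Pow(Add(42, v), -1), Add(-29, v)))
Function('C')(R) = Add(1, Mul(2, R)) (Function('C')(R) = Add(Mul(2, R), 1) = Add(1, Mul(2, R)))
Add(Function('j')(45), Function('C')(S)) = Add(Mul(Rational(1, 3), Pow(Add(42, 45), -1), Add(29, Mul(-1, 45))), Add(1, Mul(2, -24))) = Add(Mul(Rational(1, 3), Pow(87, -1), Add(29, -45)), Add(1, -48)) = Add(Mul(Rational(1, 3), Rational(1, 87), -16), -47) = Add(Rational(-16, 261), -47) = Rational(-12283, 261)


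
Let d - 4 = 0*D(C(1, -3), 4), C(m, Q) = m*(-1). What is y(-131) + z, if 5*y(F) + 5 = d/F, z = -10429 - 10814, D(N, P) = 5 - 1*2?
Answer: -13914824/655 ≈ -21244.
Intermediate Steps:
C(m, Q) = -m
D(N, P) = 3 (D(N, P) = 5 - 2 = 3)
z = -21243
d = 4 (d = 4 + 0*3 = 4 + 0 = 4)
y(F) = -1 + 4/(5*F) (y(F) = -1 + (4/F)/5 = -1 + 4/(5*F))
y(-131) + z = (4/5 - 1*(-131))/(-131) - 21243 = -(4/5 + 131)/131 - 21243 = -1/131*659/5 - 21243 = -659/655 - 21243 = -13914824/655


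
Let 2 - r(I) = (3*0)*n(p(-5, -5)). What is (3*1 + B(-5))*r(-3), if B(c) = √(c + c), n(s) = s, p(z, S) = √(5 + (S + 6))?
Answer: 6 + 2*I*√10 ≈ 6.0 + 6.3246*I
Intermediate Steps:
p(z, S) = √(11 + S) (p(z, S) = √(5 + (6 + S)) = √(11 + S))
B(c) = √2*√c (B(c) = √(2*c) = √2*√c)
r(I) = 2 (r(I) = 2 - 3*0*√(11 - 5) = 2 - 0*√6 = 2 - 1*0 = 2 + 0 = 2)
(3*1 + B(-5))*r(-3) = (3*1 + √2*√(-5))*2 = (3 + √2*(I*√5))*2 = (3 + I*√10)*2 = 6 + 2*I*√10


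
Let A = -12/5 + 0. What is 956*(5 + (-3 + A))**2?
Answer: 3824/25 ≈ 152.96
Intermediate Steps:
A = -12/5 (A = -12/5 + 0 = -12/5 ≈ -2.4000)
956*(5 + (-3 + A))**2 = 956*(5 + (-3 - 12/5))**2 = 956*(5 - 27/5)**2 = 956*(-2/5)**2 = 956*(4/25) = 3824/25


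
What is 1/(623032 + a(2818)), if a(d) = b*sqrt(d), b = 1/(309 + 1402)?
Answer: 911969631836/568186263662045343 - 1711*sqrt(2818)/1136372527324090686 ≈ 1.6051e-6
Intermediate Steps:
b = 1/1711 ≈ 0.00058445
a(d) = sqrt(d)/1711
1/(623032 + a(2818)) = 1/(623032 + sqrt(2818)/1711)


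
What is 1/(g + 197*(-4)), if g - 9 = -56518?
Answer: -1/57297 ≈ -1.7453e-5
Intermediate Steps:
g = -56509 (g = 9 - 56518 = -56509)
1/(g + 197*(-4)) = 1/(-56509 + 197*(-4)) = 1/(-56509 - 788) = 1/(-57297) = -1/57297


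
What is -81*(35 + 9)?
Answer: -3564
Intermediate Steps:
-81*(35 + 9) = -81*44 = -3564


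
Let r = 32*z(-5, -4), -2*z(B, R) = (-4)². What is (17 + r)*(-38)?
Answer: 9082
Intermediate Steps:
z(B, R) = -8 (z(B, R) = -½*(-4)² = -½*16 = -8)
r = -256 (r = 32*(-8) = -256)
(17 + r)*(-38) = (17 - 256)*(-38) = -239*(-38) = 9082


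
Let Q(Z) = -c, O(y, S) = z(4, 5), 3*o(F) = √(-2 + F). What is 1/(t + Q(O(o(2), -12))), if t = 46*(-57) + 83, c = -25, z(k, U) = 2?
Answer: -1/2514 ≈ -0.00039777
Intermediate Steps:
o(F) = √(-2 + F)/3
O(y, S) = 2
t = -2539 (t = -2622 + 83 = -2539)
Q(Z) = 25 (Q(Z) = -1*(-25) = 25)
1/(t + Q(O(o(2), -12))) = 1/(-2539 + 25) = 1/(-2514) = -1/2514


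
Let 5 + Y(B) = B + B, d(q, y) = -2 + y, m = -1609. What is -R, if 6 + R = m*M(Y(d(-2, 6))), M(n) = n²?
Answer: 14487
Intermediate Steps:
Y(B) = -5 + 2*B (Y(B) = -5 + (B + B) = -5 + 2*B)
R = -14487 (R = -6 - 1609*(-5 + 2*(-2 + 6))² = -6 - 1609*(-5 + 2*4)² = -6 - 1609*(-5 + 8)² = -6 - 1609*3² = -6 - 1609*9 = -6 - 14481 = -14487)
-R = -1*(-14487) = 14487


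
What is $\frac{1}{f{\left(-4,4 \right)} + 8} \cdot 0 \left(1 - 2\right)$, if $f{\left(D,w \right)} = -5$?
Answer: $0$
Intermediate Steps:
$\frac{1}{f{\left(-4,4 \right)} + 8} \cdot 0 \left(1 - 2\right) = \frac{1}{-5 + 8} \cdot 0 \left(1 - 2\right) = \frac{1}{3} \cdot 0 \left(-1\right) = 0 \left(-1\right) = 0$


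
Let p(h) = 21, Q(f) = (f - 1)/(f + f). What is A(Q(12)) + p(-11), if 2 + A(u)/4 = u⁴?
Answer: 1092913/82944 ≈ 13.177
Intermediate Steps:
Q(f) = (-1 + f)/(2*f) (Q(f) = (-1 + f)/((2*f)) = (-1 + f)*(1/(2*f)) = (-1 + f)/(2*f))
A(u) = -8 + 4*u⁴
A(Q(12)) + p(-11) = (-8 + 4*((½)*(-1 + 12)/12)⁴) + 21 = (-8 + 4*((½)*(1/12)*11)⁴) + 21 = (-8 + 4*(11/24)⁴) + 21 = (-8 + 4*(14641/331776)) + 21 = (-8 + 14641/82944) + 21 = -648911/82944 + 21 = 1092913/82944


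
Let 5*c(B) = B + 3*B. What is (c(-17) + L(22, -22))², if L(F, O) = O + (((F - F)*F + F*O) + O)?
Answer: 7333264/25 ≈ 2.9333e+5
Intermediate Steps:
c(B) = 4*B/5 (c(B) = (B + 3*B)/5 = (4*B)/5 = 4*B/5)
L(F, O) = 2*O + F*O (L(F, O) = O + ((0*F + F*O) + O) = O + ((0 + F*O) + O) = O + (F*O + O) = O + (O + F*O) = 2*O + F*O)
(c(-17) + L(22, -22))² = ((⅘)*(-17) - 22*(2 + 22))² = (-68/5 - 22*24)² = (-68/5 - 528)² = (-2708/5)² = 7333264/25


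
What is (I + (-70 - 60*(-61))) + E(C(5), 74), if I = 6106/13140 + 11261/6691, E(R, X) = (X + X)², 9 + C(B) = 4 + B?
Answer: 1120807338173/43959870 ≈ 25496.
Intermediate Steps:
C(B) = -5 + B (C(B) = -9 + (4 + B) = -5 + B)
E(R, X) = 4*X² (E(R, X) = (2*X)² = 4*X²)
I = 94412393/43959870 (I = 6106*(1/13140) + 11261*(1/6691) = 3053/6570 + 11261/6691 = 94412393/43959870 ≈ 2.1477)
(I + (-70 - 60*(-61))) + E(C(5), 74) = (94412393/43959870 + (-70 - 60*(-61))) + 4*74² = (94412393/43959870 + (-70 + 3660)) + 4*5476 = (94412393/43959870 + 3590) + 21904 = 157910345693/43959870 + 21904 = 1120807338173/43959870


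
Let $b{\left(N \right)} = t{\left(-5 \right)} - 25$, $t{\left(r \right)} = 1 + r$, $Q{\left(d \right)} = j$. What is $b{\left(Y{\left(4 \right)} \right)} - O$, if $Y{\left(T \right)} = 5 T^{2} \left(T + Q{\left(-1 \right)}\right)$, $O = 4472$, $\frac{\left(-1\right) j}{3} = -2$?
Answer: $-4501$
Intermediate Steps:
$j = 6$ ($j = \left(-3\right) \left(-2\right) = 6$)
$Q{\left(d \right)} = 6$
$Y{\left(T \right)} = 5 T^{2} \left(6 + T\right)$ ($Y{\left(T \right)} = 5 T^{2} \left(T + 6\right) = 5 T^{2} \left(6 + T\right)$)
$b{\left(N \right)} = -29$ ($b{\left(N \right)} = \left(1 - 5\right) - 25 = -4 - 25 = -29$)
$b{\left(Y{\left(4 \right)} \right)} - O = -29 - 4472 = -4501$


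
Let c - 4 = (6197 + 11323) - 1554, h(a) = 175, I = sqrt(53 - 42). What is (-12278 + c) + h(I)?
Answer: 3867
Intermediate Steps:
I = sqrt(11) ≈ 3.3166
c = 15970 (c = 4 + ((6197 + 11323) - 1554) = 4 + (17520 - 1554) = 4 + 15966 = 15970)
(-12278 + c) + h(I) = (-12278 + 15970) + 175 = 3692 + 175 = 3867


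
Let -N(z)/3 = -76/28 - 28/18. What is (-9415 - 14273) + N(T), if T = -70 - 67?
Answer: -497179/21 ≈ -23675.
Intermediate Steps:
T = -137
N(z) = 269/21 (N(z) = -3*(-76/28 - 28/18) = -3*(-76*1/28 - 28*1/18) = -3*(-19/7 - 14/9) = -3*(-269/63) = 269/21)
(-9415 - 14273) + N(T) = (-9415 - 14273) + 269/21 = -23688 + 269/21 = -497179/21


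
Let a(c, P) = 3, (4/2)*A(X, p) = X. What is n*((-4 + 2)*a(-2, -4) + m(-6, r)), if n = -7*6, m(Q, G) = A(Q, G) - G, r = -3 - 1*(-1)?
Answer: 294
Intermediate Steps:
A(X, p) = X/2
r = -2 (r = -3 + 1 = -2)
m(Q, G) = Q/2 - G
n = -42
n*((-4 + 2)*a(-2, -4) + m(-6, r)) = -42*((-4 + 2)*3 + ((1/2)*(-6) - 1*(-2))) = -42*(-2*3 + (-3 + 2)) = -42*(-6 - 1) = -42*(-7) = 294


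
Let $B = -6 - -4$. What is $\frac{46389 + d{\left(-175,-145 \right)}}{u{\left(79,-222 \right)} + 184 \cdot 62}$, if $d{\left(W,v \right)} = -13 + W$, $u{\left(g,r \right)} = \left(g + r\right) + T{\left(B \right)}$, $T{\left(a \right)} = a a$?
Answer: $\frac{46201}{11269} \approx 4.0998$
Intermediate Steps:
$B = -2$ ($B = -6 + 4 = -2$)
$T{\left(a \right)} = a^{2}$
$u{\left(g,r \right)} = 4 + g + r$ ($u{\left(g,r \right)} = \left(g + r\right) + \left(-2\right)^{2} = \left(g + r\right) + 4 = 4 + g + r$)
$\frac{46389 + d{\left(-175,-145 \right)}}{u{\left(79,-222 \right)} + 184 \cdot 62} = \frac{46389 - 188}{\left(4 + 79 - 222\right) + 184 \cdot 62} = \frac{46389 - 188}{-139 + 11408} = \frac{46201}{11269}$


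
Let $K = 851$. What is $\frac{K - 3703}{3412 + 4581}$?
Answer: $- \frac{2852}{7993} \approx -0.35681$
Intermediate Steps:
$\frac{K - 3703}{3412 + 4581} = \frac{851 - 3703}{3412 + 4581} = - \frac{2852}{7993}$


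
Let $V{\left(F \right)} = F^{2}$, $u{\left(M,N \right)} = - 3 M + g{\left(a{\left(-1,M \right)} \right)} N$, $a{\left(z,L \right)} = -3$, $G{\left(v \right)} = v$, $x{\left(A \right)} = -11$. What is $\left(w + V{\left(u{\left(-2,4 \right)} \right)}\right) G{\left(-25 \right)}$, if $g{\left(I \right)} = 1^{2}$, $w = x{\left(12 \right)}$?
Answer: $-2225$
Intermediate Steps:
$w = -11$
$g{\left(I \right)} = 1$
$u{\left(M,N \right)} = N - 3 M$ ($u{\left(M,N \right)} = - 3 M + 1 N = - 3 M + N = N - 3 M$)
$\left(w + V{\left(u{\left(-2,4 \right)} \right)}\right) G{\left(-25 \right)} = \left(-11 + \left(4 - -6\right)^{2}\right) \left(-25\right) = \left(-11 + \left(4 + 6\right)^{2}\right) \left(-25\right) = \left(-11 + 10^{2}\right) \left(-25\right) = \left(-11 + 100\right) \left(-25\right) = 89 \left(-25\right) = -2225$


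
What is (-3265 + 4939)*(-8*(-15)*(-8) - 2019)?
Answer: -4986846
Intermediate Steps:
(-3265 + 4939)*(-8*(-15)*(-8) - 2019) = 1674*(120*(-8) - 2019) = 1674*(-960 - 2019) = 1674*(-2979) = -4986846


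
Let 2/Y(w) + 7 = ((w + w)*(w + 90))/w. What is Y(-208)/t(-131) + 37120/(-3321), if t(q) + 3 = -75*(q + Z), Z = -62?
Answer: -805801001/72092268 ≈ -11.177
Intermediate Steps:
Y(w) = 2/(173 + 2*w) (Y(w) = 2/(-7 + ((w + w)*(w + 90))/w) = 2/(-7 + ((2*w)*(90 + w))/w) = 2/(-7 + (2*w*(90 + w))/w) = 2/(-7 + (180 + 2*w)) = 2/(173 + 2*w))
t(q) = 4647 - 75*q (t(q) = -3 - 75*(q - 62) = -3 - 75*(-62 + q) = -3 + (4650 - 75*q) = 4647 - 75*q)
Y(-208)/t(-131) + 37120/(-3321) = (2/(173 + 2*(-208)))/(4647 - 75*(-131)) + 37120/(-3321) = (2/(173 - 416))/(4647 + 9825) + 37120*(-1/3321) = (2/(-243))/14472 - 37120/3321 = (2*(-1/243))*(1/14472) - 37120/3321 = -2/243*1/14472 - 37120/3321 = -1/1758348 - 37120/3321 = -805801001/72092268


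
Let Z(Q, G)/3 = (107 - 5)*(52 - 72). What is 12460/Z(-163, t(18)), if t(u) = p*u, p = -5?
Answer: -623/306 ≈ -2.0359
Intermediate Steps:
t(u) = -5*u
Z(Q, G) = -6120 (Z(Q, G) = 3*((107 - 5)*(52 - 72)) = 3*(102*(-20)) = 3*(-2040) = -6120)
12460/Z(-163, t(18)) = 12460/(-6120) = 12460*(-1/6120) = -623/306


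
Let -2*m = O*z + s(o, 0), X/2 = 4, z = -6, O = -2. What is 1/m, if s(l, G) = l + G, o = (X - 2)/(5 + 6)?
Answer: -11/69 ≈ -0.15942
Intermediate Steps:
X = 8 (X = 2*4 = 8)
o = 6/11 (o = (8 - 2)/(5 + 6) = 6/11 ≈ 0.54545)
s(l, G) = G + l
m = -69/11 (m = -(-2*(-6) + (0 + 6/11))/2 = -(12 + 6/11)/2 = -1/2*138/11 = -69/11 ≈ -6.2727)
1/m = 1/(-69/11) = -11/69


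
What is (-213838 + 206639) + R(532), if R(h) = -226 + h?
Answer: -6893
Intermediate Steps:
(-213838 + 206639) + R(532) = (-213838 + 206639) + (-226 + 532) = -7199 + 306 = -6893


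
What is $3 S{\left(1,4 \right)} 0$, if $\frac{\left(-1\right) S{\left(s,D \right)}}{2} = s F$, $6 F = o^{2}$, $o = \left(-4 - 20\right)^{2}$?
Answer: $0$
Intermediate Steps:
$o = 576$ ($o = \left(-4 - 20\right)^{2} = \left(-24\right)^{2} = 576$)
$F = 55296$ ($F = \frac{576^{2}}{6} = \frac{1}{6} \cdot 331776 = 55296$)
$S{\left(s,D \right)} = - 110592 s$ ($S{\left(s,D \right)} = - 2 s 55296 = - 2 \cdot 55296 s = - 110592 s$)
$3 S{\left(1,4 \right)} 0 = 3 \left(\left(-110592\right) 1\right) 0 = 3 \left(-110592\right) 0 = \left(-331776\right) 0 = 0$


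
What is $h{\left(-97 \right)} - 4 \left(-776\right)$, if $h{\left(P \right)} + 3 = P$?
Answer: $3004$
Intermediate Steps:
$h{\left(P \right)} = -3 + P$
$h{\left(-97 \right)} - 4 \left(-776\right) = \left(-3 - 97\right) - 4 \left(-776\right) = -100 - -3104 = -100 + 3104 = 3004$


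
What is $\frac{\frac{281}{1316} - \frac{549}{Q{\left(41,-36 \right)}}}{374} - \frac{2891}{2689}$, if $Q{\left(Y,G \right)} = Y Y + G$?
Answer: $- \frac{1016663817}{945344840} \approx -1.0754$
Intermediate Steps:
$Q{\left(Y,G \right)} = G + Y^{2}$ ($Q{\left(Y,G \right)} = Y^{2} + G = G + Y^{2}$)
$\frac{\frac{281}{1316} - \frac{549}{Q{\left(41,-36 \right)}}}{374} - \frac{2891}{2689} = \frac{\frac{281}{1316} - \frac{549}{-36 + 41^{2}}}{374} - \frac{2891}{2689} = \left(281 \cdot \frac{1}{1316} - \frac{549}{-36 + 1681}\right) \frac{1}{374} - \frac{2891}{2689} = \left(\frac{281}{1316} - \frac{549}{1645}\right) \frac{1}{374} - \frac{2891}{2689} = \left(- \frac{113}{940}\right) \frac{1}{374} - \frac{2891}{2689} = - \frac{113}{351560} - \frac{2891}{2689} = - \frac{1016663817}{945344840}$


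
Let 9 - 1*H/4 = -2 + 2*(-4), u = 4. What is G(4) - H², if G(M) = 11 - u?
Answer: -5769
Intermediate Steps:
H = 76 (H = 36 - 4*(-2 + 2*(-4)) = 36 - 4*(-2 - 8) = 36 - 4*(-10) = 36 + 40 = 76)
G(M) = 7 (G(M) = 11 - 1*4 = 11 - 4 = 7)
G(4) - H² = 7 - 1*76² = 7 - 1*5776 = 7 - 5776 = -5769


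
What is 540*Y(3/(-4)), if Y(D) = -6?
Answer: -3240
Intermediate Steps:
540*Y(3/(-4)) = 540*(-6) = -3240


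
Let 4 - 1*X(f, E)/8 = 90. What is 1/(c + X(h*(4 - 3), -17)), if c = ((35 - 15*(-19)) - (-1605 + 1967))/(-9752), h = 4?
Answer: -4876/3354667 ≈ -0.0014535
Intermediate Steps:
X(f, E) = -688 (X(f, E) = 32 - 8*90 = 32 - 720 = -688)
c = 21/4876 (c = ((35 + 285) - 1*362)*(-1/9752) = (320 - 362)*(-1/9752) = -42*(-1/9752) = 21/4876 ≈ 0.0043068)
1/(c + X(h*(4 - 3), -17)) = 1/(21/4876 - 688) = 1/(-3354667/4876) = -4876/3354667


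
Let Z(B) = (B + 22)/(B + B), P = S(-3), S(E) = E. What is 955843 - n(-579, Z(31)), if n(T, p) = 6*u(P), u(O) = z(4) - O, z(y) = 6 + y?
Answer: 955765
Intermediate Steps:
P = -3
u(O) = 10 - O (u(O) = (6 + 4) - O = 10 - O)
Z(B) = (22 + B)/(2*B) (Z(B) = (22 + B)/((2*B)) = (22 + B)*(1/(2*B)) = (22 + B)/(2*B))
n(T, p) = 78 (n(T, p) = 6*(10 - 1*(-3)) = 6*(10 + 3) = 6*13 = 78)
955843 - n(-579, Z(31)) = 955843 - 1*78 = 955843 - 78 = 955765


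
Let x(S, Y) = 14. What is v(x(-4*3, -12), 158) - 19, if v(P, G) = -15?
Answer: -34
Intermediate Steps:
v(x(-4*3, -12), 158) - 19 = -15 - 19 = -34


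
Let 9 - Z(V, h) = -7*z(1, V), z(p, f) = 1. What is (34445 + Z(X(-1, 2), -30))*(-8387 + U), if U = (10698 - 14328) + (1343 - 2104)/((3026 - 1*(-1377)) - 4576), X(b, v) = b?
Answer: -71616160980/173 ≈ -4.1397e+8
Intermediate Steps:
Z(V, h) = 16 (Z(V, h) = 9 - (-7) = 9 - 1*(-7) = 9 + 7 = 16)
U = -627229/173 (U = -3630 - 761/((3026 + 1377) - 4576) = -3630 - 761/(4403 - 4576) = -3630 - 761/(-173) = -3630 - 761*(-1/173) = -3630 + 761/173 = -627229/173 ≈ -3625.6)
(34445 + Z(X(-1, 2), -30))*(-8387 + U) = (34445 + 16)*(-8387 - 627229/173) = 34461*(-2078180/173) = -71616160980/173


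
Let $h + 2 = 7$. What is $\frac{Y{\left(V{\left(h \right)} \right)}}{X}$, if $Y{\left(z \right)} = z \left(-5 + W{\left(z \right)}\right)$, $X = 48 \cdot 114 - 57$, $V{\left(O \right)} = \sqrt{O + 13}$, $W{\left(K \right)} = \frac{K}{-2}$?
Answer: $- \frac{3}{1805} - \frac{\sqrt{2}}{361} \approx -0.0055795$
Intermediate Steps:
$h = 5$ ($h = -2 + 7 = 5$)
$W{\left(K \right)} = - \frac{K}{2}$ ($W{\left(K \right)} = K \left(- \frac{1}{2}\right) = - \frac{K}{2}$)
$V{\left(O \right)} = \sqrt{13 + O}$
$X = 5415$ ($X = 5472 - 57 = 5415$)
$Y{\left(z \right)} = z \left(-5 - \frac{z}{2}\right)$
$\frac{Y{\left(V{\left(h \right)} \right)}}{X} = \frac{\left(- \frac{1}{2}\right) \sqrt{13 + 5} \left(10 + \sqrt{13 + 5}\right)}{5415} = - \frac{\sqrt{18} \left(10 + \sqrt{18}\right)}{2} \cdot \frac{1}{5415} = - \frac{3 \sqrt{2} \left(10 + 3 \sqrt{2}\right)}{2} \cdot \frac{1}{5415} = - \frac{\sqrt{2} \left(10 + 3 \sqrt{2}\right)}{3610}$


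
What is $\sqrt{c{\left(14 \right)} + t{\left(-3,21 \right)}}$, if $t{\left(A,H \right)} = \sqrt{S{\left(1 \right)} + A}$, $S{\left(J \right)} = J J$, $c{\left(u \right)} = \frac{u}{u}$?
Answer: $\sqrt{1 + i \sqrt{2}} \approx 1.1688 + 0.605 i$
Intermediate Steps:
$c{\left(u \right)} = 1$
$S{\left(J \right)} = J^{2}$
$t{\left(A,H \right)} = \sqrt{1 + A}$ ($t{\left(A,H \right)} = \sqrt{1^{2} + A} = \sqrt{1 + A}$)
$\sqrt{c{\left(14 \right)} + t{\left(-3,21 \right)}} = \sqrt{1 + \sqrt{1 - 3}} = \sqrt{1 + \sqrt{-2}} = \sqrt{1 + i \sqrt{2}}$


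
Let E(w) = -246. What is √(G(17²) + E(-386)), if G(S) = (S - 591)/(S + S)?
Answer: I*√71245/17 ≈ 15.701*I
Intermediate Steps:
G(S) = (-591 + S)/(2*S) (G(S) = (-591 + S)/((2*S)) = (-591 + S)*(1/(2*S)) = (-591 + S)/(2*S))
√(G(17²) + E(-386)) = √((-591 + 17²)/(2*(17²)) - 246) = √((½)*(-591 + 289)/289 - 246) = √((½)*(1/289)*(-302) - 246) = √(-151/289 - 246) = √(-71245/289) = I*√71245/17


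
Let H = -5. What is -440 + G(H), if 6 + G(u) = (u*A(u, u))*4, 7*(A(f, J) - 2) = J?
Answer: -3302/7 ≈ -471.71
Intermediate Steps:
A(f, J) = 2 + J/7
G(u) = -6 + 4*u*(2 + u/7) (G(u) = -6 + (u*(2 + u/7))*4 = -6 + 4*u*(2 + u/7))
-440 + G(H) = -440 + (-6 + (4/7)*(-5)*(14 - 5)) = -440 + (-6 + (4/7)*(-5)*9) = -440 + (-6 - 180/7) = -440 - 222/7 = -3302/7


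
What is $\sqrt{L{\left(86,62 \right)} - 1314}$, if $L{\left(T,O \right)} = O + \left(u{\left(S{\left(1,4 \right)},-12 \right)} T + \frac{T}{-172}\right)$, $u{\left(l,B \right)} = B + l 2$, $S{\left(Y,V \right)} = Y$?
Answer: $\frac{65 i \sqrt{2}}{2} \approx 45.962 i$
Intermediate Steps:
$u{\left(l,B \right)} = B + 2 l$
$L{\left(T,O \right)} = O - \frac{1721 T}{172}$ ($L{\left(T,O \right)} = O + \left(\left(-12 + 2 \cdot 1\right) T + \frac{T}{-172}\right) = O + \left(\left(-12 + 2\right) T + T \left(- \frac{1}{172}\right)\right) = O - \frac{1721 T}{172}$)
$\sqrt{L{\left(86,62 \right)} - 1314} = \sqrt{\left(62 - \frac{1721}{2}\right) - 1314} = \sqrt{- \frac{1597}{2} - 1314} = \sqrt{- \frac{4225}{2}} = \frac{65 i \sqrt{2}}{2}$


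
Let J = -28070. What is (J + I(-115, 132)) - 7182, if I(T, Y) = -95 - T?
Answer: -35232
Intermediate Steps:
(J + I(-115, 132)) - 7182 = (-28070 + (-95 - 1*(-115))) - 7182 = (-28070 + (-95 + 115)) - 7182 = (-28070 + 20) - 7182 = -28050 - 7182 = -35232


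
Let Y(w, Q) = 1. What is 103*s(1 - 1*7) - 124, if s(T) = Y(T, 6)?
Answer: -21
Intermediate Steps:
s(T) = 1
103*s(1 - 1*7) - 124 = 103*1 - 124 = 103 - 124 = -21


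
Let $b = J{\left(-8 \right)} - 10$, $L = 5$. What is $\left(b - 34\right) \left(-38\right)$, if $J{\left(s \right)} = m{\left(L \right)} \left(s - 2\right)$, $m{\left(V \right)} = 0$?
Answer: $1672$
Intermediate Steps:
$J{\left(s \right)} = 0$ ($J{\left(s \right)} = 0 \left(s - 2\right) = 0 \left(-2 + s\right) = 0$)
$b = -10$ ($b = 0 - 10 = -10$)
$\left(b - 34\right) \left(-38\right) = \left(-10 - 34\right) \left(-38\right) = \left(-44\right) \left(-38\right) = 1672$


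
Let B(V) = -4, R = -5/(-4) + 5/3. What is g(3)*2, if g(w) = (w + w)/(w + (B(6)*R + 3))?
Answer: -36/17 ≈ -2.1176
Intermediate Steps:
R = 35/12 (R = -5*(-¼) + 5*(⅓) = 5/4 + 5/3 = 35/12 ≈ 2.9167)
g(w) = 2*w/(-26/3 + w) (g(w) = (w + w)/(w + (-4*35/12 + 3)) = (2*w)/(w + (-35/3 + 3)) = (2*w)/(w - 26/3) = (2*w)/(-26/3 + w) = 2*w/(-26/3 + w))
g(3)*2 = (6*3/(-26 + 3*3))*2 = (6*3/(-26 + 9))*2 = (6*3/(-17))*2 = (6*3*(-1/17))*2 = -18/17*2 = -36/17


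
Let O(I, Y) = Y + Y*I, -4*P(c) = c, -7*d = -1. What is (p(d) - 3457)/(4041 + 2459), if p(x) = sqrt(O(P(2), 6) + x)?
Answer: -3457/6500 + sqrt(154)/45500 ≈ -0.53157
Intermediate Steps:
d = 1/7 (d = -1/7*(-1) = 1/7 ≈ 0.14286)
P(c) = -c/4
O(I, Y) = Y + I*Y
p(x) = sqrt(3 + x) (p(x) = sqrt(6*(1 - 1/4*2) + x) = sqrt(6*(1 - 1/2) + x) = sqrt(6*(1/2) + x) = sqrt(3 + x))
(p(d) - 3457)/(4041 + 2459) = (sqrt(3 + 1/7) - 3457)/(4041 + 2459) = (sqrt(22/7) - 3457)/6500 = (sqrt(154)/7 - 3457)*(1/6500) = (-3457 + sqrt(154)/7)*(1/6500) = -3457/6500 + sqrt(154)/45500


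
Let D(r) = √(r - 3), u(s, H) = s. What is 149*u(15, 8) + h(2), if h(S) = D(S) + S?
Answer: 2237 + I ≈ 2237.0 + 1.0*I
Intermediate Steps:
D(r) = √(-3 + r)
h(S) = S + √(-3 + S) (h(S) = √(-3 + S) + S = S + √(-3 + S))
149*u(15, 8) + h(2) = 149*15 + (2 + √(-3 + 2)) = 2235 + (2 + √(-1)) = 2235 + (2 + I) = 2237 + I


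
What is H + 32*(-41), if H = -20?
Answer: -1332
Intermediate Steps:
H + 32*(-41) = -20 + 32*(-41) = -20 - 1312 = -1332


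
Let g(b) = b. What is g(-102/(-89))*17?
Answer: 1734/89 ≈ 19.483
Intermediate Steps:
g(-102/(-89))*17 = -102/(-89)*17 = -102*(-1/89)*17 = (102/89)*17 = 1734/89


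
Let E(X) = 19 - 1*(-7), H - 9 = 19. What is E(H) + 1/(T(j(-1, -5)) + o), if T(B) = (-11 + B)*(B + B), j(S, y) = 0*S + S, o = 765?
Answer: 20515/789 ≈ 26.001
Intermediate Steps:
H = 28 (H = 9 + 19 = 28)
j(S, y) = S (j(S, y) = 0 + S = S)
T(B) = 2*B*(-11 + B) (T(B) = (-11 + B)*(2*B) = 2*B*(-11 + B))
E(X) = 26 (E(X) = 19 + 7 = 26)
E(H) + 1/(T(j(-1, -5)) + o) = 26 + 1/(2*(-1)*(-11 - 1) + 765) = 26 + 1/(2*(-1)*(-12) + 765) = 26 + 1/(24 + 765) = 26 + 1/789 = 20515/789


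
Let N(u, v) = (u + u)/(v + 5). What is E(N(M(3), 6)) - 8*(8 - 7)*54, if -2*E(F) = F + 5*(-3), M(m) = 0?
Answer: -849/2 ≈ -424.50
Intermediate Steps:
N(u, v) = 2*u/(5 + v) (N(u, v) = (2*u)/(5 + v) = 2*u/(5 + v))
E(F) = 15/2 - F/2 (E(F) = -(F + 5*(-3))/2 = -(F - 15)/2 = -(-15 + F)/2 = 15/2 - F/2)
E(N(M(3), 6)) - 8*(8 - 7)*54 = (15/2 - 0/(5 + 6)) - 8*(8 - 7)*54 = (15/2 - 0/11) - 8*1*54 = (15/2 - 0/11) - 8*54 = (15/2 - 1/2*0) - 432 = (15/2 + 0) - 432 = 15/2 - 432 = -849/2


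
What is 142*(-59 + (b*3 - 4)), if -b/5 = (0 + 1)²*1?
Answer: -11076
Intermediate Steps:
b = -5 (b = -5*(0 + 1)² = -5*1² = -5 ≈ -5.0000)
142*(-59 + (b*3 - 4)) = 142*(-59 + (-5*3 - 4)) = 142*(-59 + (-15 - 4)) = 142*(-59 - 19) = 142*(-78) = -11076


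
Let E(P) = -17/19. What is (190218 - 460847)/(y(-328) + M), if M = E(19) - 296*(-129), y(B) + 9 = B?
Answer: -5141951/719076 ≈ -7.1508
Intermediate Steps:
E(P) = -17/19 (E(P) = -17*1/19 = -17/19)
y(B) = -9 + B
M = 725479/19 (M = -17/19 - 296*(-129) = -17/19 + 38184 = 725479/19 ≈ 38183.)
(190218 - 460847)/(y(-328) + M) = (190218 - 460847)/((-9 - 328) + 725479/19) = -270629/(-337 + 725479/19) = -270629/719076/19 = -270629*19/719076 = -5141951/719076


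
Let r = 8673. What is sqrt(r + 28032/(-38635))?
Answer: 3*sqrt(1438309459345)/38635 ≈ 93.125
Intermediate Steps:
sqrt(r + 28032/(-38635)) = sqrt(8673 + 28032/(-38635)) = sqrt(8673 + 28032*(-1/38635)) = sqrt(8673 - 28032/38635) = sqrt(335053323/38635) = 3*sqrt(1438309459345)/38635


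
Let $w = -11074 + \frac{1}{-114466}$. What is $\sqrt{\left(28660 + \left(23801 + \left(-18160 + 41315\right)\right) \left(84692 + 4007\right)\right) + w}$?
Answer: $\frac{29 \sqrt{536269748414774}}{10406} \approx 64537.0$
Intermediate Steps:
$w = - \frac{1267596485}{114466}$ ($w = -11074 - \frac{1}{114466} = - \frac{1267596485}{114466} \approx -11074.0$)
$\sqrt{\left(28660 + \left(23801 + \left(-18160 + 41315\right)\right) \left(84692 + 4007\right)\right) + w} = \sqrt{\left(28660 + \left(23801 + \left(-18160 + 41315\right)\right) \left(84692 + 4007\right)\right) - \frac{1267596485}{114466}} = \sqrt{\left(28660 + \left(23801 + 23155\right) 88699\right) - \frac{1267596485}{114466}} = \sqrt{\left(28660 + 46956 \cdot 88699\right) - \frac{1267596485}{114466}} = \sqrt{\left(28660 + 4164950244\right) - \frac{1267596485}{114466}} = \sqrt{4164978904 - \frac{1267596485}{114466}} = \sqrt{\frac{476747207628779}{114466}} = \frac{29 \sqrt{536269748414774}}{10406}$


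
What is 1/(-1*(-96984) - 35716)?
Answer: 1/61268 ≈ 1.6322e-5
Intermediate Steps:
1/(-1*(-96984) - 35716) = 1/(96984 - 35716) = 1/61268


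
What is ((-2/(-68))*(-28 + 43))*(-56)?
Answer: -420/17 ≈ -24.706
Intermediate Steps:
((-2/(-68))*(-28 + 43))*(-56) = (-2*(-1/68)*15)*(-56) = ((1/34)*15)*(-56) = (15/34)*(-56) = -420/17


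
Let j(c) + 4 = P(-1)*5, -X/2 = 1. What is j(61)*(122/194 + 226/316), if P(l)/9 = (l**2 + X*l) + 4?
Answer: 6406289/15326 ≈ 418.00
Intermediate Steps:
X = -2 (X = -2*1 = -2)
P(l) = 36 - 18*l + 9*l**2 (P(l) = 9*((l**2 - 2*l) + 4) = 9*(4 + l**2 - 2*l) = 36 - 18*l + 9*l**2)
j(c) = 311 (j(c) = -4 + (36 - 18*(-1) + 9*(-1)**2)*5 = -4 + (36 + 18 + 9*1)*5 = -4 + (36 + 18 + 9)*5 = -4 + 63*5 = -4 + 315 = 311)
j(61)*(122/194 + 226/316) = 311*(122/194 + 226/316) = 311*(122*(1/194) + 226*(1/316)) = 311*(61/97 + 113/158) = 311*(20599/15326) = 6406289/15326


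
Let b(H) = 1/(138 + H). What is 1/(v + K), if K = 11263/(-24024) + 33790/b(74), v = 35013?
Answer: 3432/24705226367 ≈ 1.3892e-7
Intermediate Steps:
K = 24585061751/3432 (K = 11263/(-24024) + 33790/(1/(138 + 74)) = 11263*(-1/24024) + 33790/(1/212) = -1609/3432 + 33790/(1/212) = -1609/3432 + 33790*212 = -1609/3432 + 7163480 = 24585061751/3432 ≈ 7.1635e+6)
1/(v + K) = 1/(35013 + 24585061751/3432) = 1/(24705226367/3432) = 3432/24705226367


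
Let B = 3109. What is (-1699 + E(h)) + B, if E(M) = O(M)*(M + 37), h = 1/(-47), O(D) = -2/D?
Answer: 4886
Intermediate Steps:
h = -1/47 ≈ -0.021277
E(M) = -2*(37 + M)/M (E(M) = (-2/M)*(M + 37) = (-2/M)*(37 + M) = -2*(37 + M)/M)
(-1699 + E(h)) + B = (-1699 + (-2 - 74/(-1/47))) + 3109 = (-1699 + (-2 - 74*(-47))) + 3109 = (-1699 + (-2 + 3478)) + 3109 = (-1699 + 3476) + 3109 = 1777 + 3109 = 4886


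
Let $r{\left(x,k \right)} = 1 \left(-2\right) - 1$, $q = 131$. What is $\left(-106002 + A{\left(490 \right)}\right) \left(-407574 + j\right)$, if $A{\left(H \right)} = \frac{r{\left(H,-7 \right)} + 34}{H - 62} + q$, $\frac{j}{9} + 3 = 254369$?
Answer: $- \frac{21316480275510}{107} \approx -1.9922 \cdot 10^{11}$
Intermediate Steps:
$j = 2289294$ ($j = -27 + 9 \cdot 254369 = -27 + 2289321 = 2289294$)
$r{\left(x,k \right)} = -3$ ($r{\left(x,k \right)} = -2 - 1 = -3$)
$A{\left(H \right)} = 131 + \frac{31}{-62 + H}$ ($A{\left(H \right)} = \frac{-3 + 34}{H - 62} + 131 = \frac{31}{-62 + H} + 131 = 131 + \frac{31}{-62 + H}$)
$\left(-106002 + A{\left(490 \right)}\right) \left(-407574 + j\right) = \left(-106002 + \frac{-8091 + 131 \cdot 490}{-62 + 490}\right) \left(-407574 + 2289294\right) = \left(-106002 + \frac{-8091 + 64190}{428}\right) 1881720 = \left(-106002 + \frac{1}{428} \cdot 56099\right) 1881720 = \left(-106002 + \frac{56099}{428}\right) 1881720 = \left(- \frac{45312757}{428}\right) 1881720 = - \frac{21316480275510}{107}$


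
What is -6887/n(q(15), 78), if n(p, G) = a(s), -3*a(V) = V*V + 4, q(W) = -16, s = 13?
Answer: 20661/173 ≈ 119.43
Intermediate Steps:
a(V) = -4/3 - V²/3 (a(V) = -(V*V + 4)/3 = -(V² + 4)/3 = -(4 + V²)/3 = -4/3 - V²/3)
n(p, G) = -173/3 (n(p, G) = -4/3 - ⅓*13² = -4/3 - ⅓*169 = -4/3 - 169/3 = -173/3)
-6887/n(q(15), 78) = -6887/(-173/3) = -6887*(-3/173) = 20661/173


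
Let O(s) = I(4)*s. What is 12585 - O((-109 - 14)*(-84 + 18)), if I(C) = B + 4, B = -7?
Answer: 36939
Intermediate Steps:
I(C) = -3 (I(C) = -7 + 4 = -3)
O(s) = -3*s
12585 - O((-109 - 14)*(-84 + 18)) = 12585 - (-3)*(-109 - 14)*(-84 + 18) = 12585 - (-3)*(-123*(-66)) = 12585 - (-3)*8118 = 12585 - 1*(-24354) = 12585 + 24354 = 36939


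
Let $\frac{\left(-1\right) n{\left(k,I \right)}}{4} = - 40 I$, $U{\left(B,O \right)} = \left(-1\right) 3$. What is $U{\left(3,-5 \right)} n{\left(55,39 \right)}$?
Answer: $-18720$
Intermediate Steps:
$U{\left(B,O \right)} = -3$
$n{\left(k,I \right)} = 160 I$ ($n{\left(k,I \right)} = - 4 \left(- 40 I\right) = 160 I$)
$U{\left(3,-5 \right)} n{\left(55,39 \right)} = - 3 \cdot 160 \cdot 39 = \left(-3\right) 6240 = -18720$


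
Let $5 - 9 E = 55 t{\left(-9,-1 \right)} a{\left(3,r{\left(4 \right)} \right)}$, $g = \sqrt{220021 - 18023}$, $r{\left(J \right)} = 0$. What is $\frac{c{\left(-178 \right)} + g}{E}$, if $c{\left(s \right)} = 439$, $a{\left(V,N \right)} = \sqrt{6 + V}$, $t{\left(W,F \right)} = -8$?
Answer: $\frac{3951}{1325} + \frac{9 \sqrt{201998}}{1325} \approx 6.0347$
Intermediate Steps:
$g = \sqrt{201998} \approx 449.44$
$E = \frac{1325}{9}$ ($E = \frac{5}{9} - \frac{55 \left(-8\right) \sqrt{6 + 3}}{9} = \frac{5}{9} - \frac{\left(-440\right) \sqrt{9}}{9} = \frac{5}{9} - \frac{\left(-440\right) 3}{9} = \frac{5}{9} - - \frac{440}{3} = \frac{5}{9} + \frac{440}{3} = \frac{1325}{9} \approx 147.22$)
$\frac{c{\left(-178 \right)} + g}{E} = \frac{439 + \sqrt{201998}}{\frac{1325}{9}} = \left(439 + \sqrt{201998}\right) \frac{9}{1325} = \frac{3951}{1325} + \frac{9 \sqrt{201998}}{1325}$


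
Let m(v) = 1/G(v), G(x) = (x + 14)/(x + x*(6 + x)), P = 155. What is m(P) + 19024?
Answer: 3240166/169 ≈ 19173.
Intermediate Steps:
G(x) = (14 + x)/(x + x*(6 + x))
m(v) = v*(7 + v)/(14 + v) (m(v) = 1/((14 + v)/(v*(7 + v))) = v*(7 + v)/(14 + v))
m(P) + 19024 = 155*(7 + 155)/(14 + 155) + 19024 = 155*162/169 + 19024 = 155*(1/169)*162 + 19024 = 25110/169 + 19024 = 3240166/169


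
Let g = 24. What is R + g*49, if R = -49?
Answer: 1127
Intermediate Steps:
R + g*49 = -49 + 24*49 = -49 + 1176 = 1127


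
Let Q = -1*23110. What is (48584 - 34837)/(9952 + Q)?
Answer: -13747/13158 ≈ -1.0448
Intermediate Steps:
Q = -23110
(48584 - 34837)/(9952 + Q) = (48584 - 34837)/(9952 - 23110) = 13747/(-13158) = 13747*(-1/13158) = -13747/13158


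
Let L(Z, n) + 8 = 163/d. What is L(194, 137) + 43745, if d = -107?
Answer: 4679696/107 ≈ 43736.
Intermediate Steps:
L(Z, n) = -1019/107 (L(Z, n) = -8 + 163/(-107) = -8 + 163*(-1/107) = -8 - 163/107 = -1019/107)
L(194, 137) + 43745 = -1019/107 + 43745 = 4679696/107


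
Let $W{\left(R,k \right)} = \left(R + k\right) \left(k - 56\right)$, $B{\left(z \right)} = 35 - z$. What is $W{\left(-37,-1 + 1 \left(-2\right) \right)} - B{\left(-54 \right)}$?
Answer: $2271$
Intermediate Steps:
$W{\left(R,k \right)} = \left(-56 + k\right) \left(R + k\right)$ ($W{\left(R,k \right)} = \left(R + k\right) \left(-56 + k\right) = \left(-56 + k\right) \left(R + k\right)$)
$W{\left(-37,-1 + 1 \left(-2\right) \right)} - B{\left(-54 \right)} = \left(\left(-1 + 1 \left(-2\right)\right)^{2} - -2072 - 56 \left(-1 + 1 \left(-2\right)\right) - 37 \left(-1 + 1 \left(-2\right)\right)\right) - \left(35 - -54\right) = \left(\left(-1 - 2\right)^{2} + 2072 - 56 \left(-1 - 2\right) - 37 \left(-1 - 2\right)\right) - \left(35 + 54\right) = \left(\left(-3\right)^{2} + 2072 - -168 - -111\right) - 89 = \left(9 + 2072 + 168 + 111\right) - 89 = 2360 - 89 = 2271$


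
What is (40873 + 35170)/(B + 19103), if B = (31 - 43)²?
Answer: 76043/19247 ≈ 3.9509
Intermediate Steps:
B = 144 (B = (-12)² = 144)
(40873 + 35170)/(B + 19103) = (40873 + 35170)/(144 + 19103) = 76043/19247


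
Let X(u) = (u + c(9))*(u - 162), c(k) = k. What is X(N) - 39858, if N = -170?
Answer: 13594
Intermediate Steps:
X(u) = (-162 + u)*(9 + u) (X(u) = (u + 9)*(u - 162) = (9 + u)*(-162 + u) = (-162 + u)*(9 + u))
X(N) - 39858 = (-1458 + (-170)**2 - 153*(-170)) - 39858 = (-1458 + 28900 + 26010) - 39858 = 53452 - 39858 = 13594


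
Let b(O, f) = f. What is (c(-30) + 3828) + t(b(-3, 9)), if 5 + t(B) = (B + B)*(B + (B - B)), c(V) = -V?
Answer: 4015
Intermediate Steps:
t(B) = -5 + 2*B**2 (t(B) = -5 + (B + B)*(B + (B - B)) = -5 + (2*B)*(B + 0) = -5 + (2*B)*B = -5 + 2*B**2)
(c(-30) + 3828) + t(b(-3, 9)) = (-1*(-30) + 3828) + (-5 + 2*9**2) = (30 + 3828) + (-5 + 2*81) = 3858 + (-5 + 162) = 3858 + 157 = 4015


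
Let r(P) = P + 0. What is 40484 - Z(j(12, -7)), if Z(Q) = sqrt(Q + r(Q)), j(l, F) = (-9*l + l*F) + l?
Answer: 40484 - 6*I*sqrt(10) ≈ 40484.0 - 18.974*I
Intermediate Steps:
r(P) = P
j(l, F) = -8*l + F*l (j(l, F) = (-9*l + F*l) + l = -8*l + F*l)
Z(Q) = sqrt(2)*sqrt(Q) (Z(Q) = sqrt(Q + Q) = sqrt(2*Q) = sqrt(2)*sqrt(Q))
40484 - Z(j(12, -7)) = 40484 - sqrt(2)*sqrt(12*(-8 - 7)) = 40484 - sqrt(2)*sqrt(12*(-15)) = 40484 - sqrt(2)*sqrt(-180) = 40484 - sqrt(2)*6*I*sqrt(5) = 40484 - 6*I*sqrt(10)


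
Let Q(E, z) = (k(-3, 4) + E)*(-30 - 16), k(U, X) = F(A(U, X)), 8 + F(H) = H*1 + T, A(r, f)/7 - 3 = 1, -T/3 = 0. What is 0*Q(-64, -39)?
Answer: 0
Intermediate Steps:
T = 0 (T = -3*0 = 0)
A(r, f) = 28 (A(r, f) = 21 + 7*1 = 21 + 7 = 28)
F(H) = -8 + H (F(H) = -8 + (H*1 + 0) = -8 + (H + 0) = -8 + H)
k(U, X) = 20 (k(U, X) = -8 + 28 = 20)
Q(E, z) = -920 - 46*E (Q(E, z) = (20 + E)*(-30 - 16) = (20 + E)*(-46) = -920 - 46*E)
0*Q(-64, -39) = 0*(-920 - 46*(-64)) = 0*(-920 + 2944) = 0*2024 = 0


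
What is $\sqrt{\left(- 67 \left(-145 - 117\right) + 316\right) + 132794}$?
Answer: $2 \sqrt{37666} \approx 388.15$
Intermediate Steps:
$\sqrt{\left(- 67 \left(-145 - 117\right) + 316\right) + 132794} = \sqrt{\left(\left(-67\right) \left(-262\right) + 316\right) + 132794} = \sqrt{\left(17554 + 316\right) + 132794} = \sqrt{17870 + 132794} = \sqrt{150664} = 2 \sqrt{37666}$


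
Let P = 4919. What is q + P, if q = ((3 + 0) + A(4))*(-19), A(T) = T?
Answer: 4786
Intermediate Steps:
q = -133 (q = ((3 + 0) + 4)*(-19) = (3 + 4)*(-19) = 7*(-19) = -133)
q + P = -133 + 4919 = 4786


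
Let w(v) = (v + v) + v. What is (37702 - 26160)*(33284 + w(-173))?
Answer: 378173630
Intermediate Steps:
w(v) = 3*v (w(v) = 2*v + v = 3*v)
(37702 - 26160)*(33284 + w(-173)) = (37702 - 26160)*(33284 + 3*(-173)) = 11542*(33284 - 519) = 11542*32765 = 378173630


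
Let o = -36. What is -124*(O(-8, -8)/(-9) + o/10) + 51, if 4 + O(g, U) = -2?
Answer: 6221/15 ≈ 414.73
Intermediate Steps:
O(g, U) = -6 (O(g, U) = -4 - 2 = -6)
-124*(O(-8, -8)/(-9) + o/10) + 51 = -124*(-6/(-9) - 36/10) + 51 = -124*(-6*(-1/9) - 36*1/10) + 51 = -124*(2/3 - 18/5) + 51 = -124*(-44/15) + 51 = 5456/15 + 51 = 6221/15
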